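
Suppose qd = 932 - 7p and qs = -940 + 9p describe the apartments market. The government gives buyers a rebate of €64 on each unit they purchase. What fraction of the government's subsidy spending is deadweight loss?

DWL / government spending = 126/365

Pre-subsidy: 932 - 7p = -940 + 9p gives p* = 117, q* = 113.
With the rebate, buyers effectively pay pb = ps − 64, where ps is the price sellers receive.
Demand in terms of ps becomes qd = 932 − 7(ps − 64) = 1380 - 7ps. Setting this equal to supply: 1380 - 7ps = -940 + 9ps, so ps = 145.
Buyers pay pb = 145 − 64 = 81; q' = -940 + 9·145 = 365.
ΔCS = ½(113 + 365)(117 − 81) = 8604; ΔPS = ½(113 + 365)(145 − 117) = 6692.
Government spending = 64 × 365 = 23360.
DWL = ½ × 64 × (365 − 113) = 8064; fraction = 8064 / 23360 = 126/365.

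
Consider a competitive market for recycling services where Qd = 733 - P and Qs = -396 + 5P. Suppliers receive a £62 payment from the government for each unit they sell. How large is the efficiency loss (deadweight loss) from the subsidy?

Deadweight loss = 4805/3

Pre-subsidy: 733 - P = -396 + 5P gives P* = 1129/6, Q* = 3269/6.
With the subsidy, sellers receive Ps = Pb + 62 for each unit, where Pb is the price buyers pay.
Supply in terms of Pb becomes Qs = -396 + 5(Pb + 62) = -86 + 5Pb. Setting this equal to demand: 733 - Pb = -86 + 5Pb, so Pb = 136.5.
Sellers receive Ps = 136.5 + 62 = 198.5; Q' = 733 − 1·136.5 = 596.5.
The subsidy expands output by 596.5 − 3269/6 = 155/3 past the efficient level; on those units the gap between marginal cost and willingness to pay runs from 0 up to 62.
DWL = ½ × 62 × 155/3 = 4805/3.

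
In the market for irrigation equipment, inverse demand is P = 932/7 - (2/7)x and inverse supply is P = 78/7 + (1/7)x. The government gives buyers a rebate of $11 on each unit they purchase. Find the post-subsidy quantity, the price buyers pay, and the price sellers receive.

x' = 931/3; buyers pay 934/21; sellers receive 1165/21

Pre-subsidy: 932/7 - (2/7)x = 78/7 + (1/7)x gives x* = 854/3 and P* = 1088/21.
With the rebate, buyers effectively pay Pb = Ps − 11, where Ps is the price sellers receive.
On the curves, Pb = 932/7 - (2/7)x and Ps = 78/7 + (1/7)x; the wedge Ps − Pb = 11 gives 78/7 + (1/7)x − (932/7 - (2/7)x) = 11, so x' = 931/3.
Then Pb = 932/7 − (2/7)·(931/3) = 934/21 and Ps = 78/7 + (1/7)·(931/3) = 1165/21.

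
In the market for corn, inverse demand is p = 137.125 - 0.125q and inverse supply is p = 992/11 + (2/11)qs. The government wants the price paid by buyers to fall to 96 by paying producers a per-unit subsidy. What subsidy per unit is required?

At a buyer price of 96, quantity demanded is 1097 − 8·96 = 329.
Sellers supply 329 only when they receive ps = 992/11 + (2/11)·329 = 150.
s = ps − pb = 150 − 96 = 54.

Required subsidy s = 54 per unit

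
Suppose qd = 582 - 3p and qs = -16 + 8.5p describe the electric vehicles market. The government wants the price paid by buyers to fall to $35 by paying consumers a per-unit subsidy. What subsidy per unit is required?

At a buyer price of 35, quantity demanded is 582 − 3·35 = 477.
Sellers supply 477 only when they receive ps with -16 + 8.5·ps = 477, i.e. ps = 58.
s = ps − pb = 58 − 35 = 23.

Required subsidy s = $23 per unit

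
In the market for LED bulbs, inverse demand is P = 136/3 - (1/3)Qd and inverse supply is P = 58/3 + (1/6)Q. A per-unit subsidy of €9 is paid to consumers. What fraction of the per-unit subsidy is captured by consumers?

Pre-subsidy: 136/3 - (1/3)Q = 58/3 + (1/6)Q gives Q* = 52 and P* = 28.
With the rebate, buyers effectively pay Pb = Ps − 9, where Ps is the price sellers receive.
On the curves, Pb = 136/3 - (1/3)Q and Ps = 58/3 + (1/6)Q; the wedge Ps − Pb = 9 gives 58/3 + (1/6)Q − (136/3 - (1/3)Q) = 9, so Q' = 70.
Then Pb = 136/3 − (1/3)·70 = 22 and Ps = 58/3 + (1/6)·70 = 31.
Buyers' price falls by P* − Pb = 28 − 22 = 6; sellers' price rises by Ps − P* = 31 − 28 = 3.
So consumers capture 6/9 = 2/3 of each unit of subsidy.

Consumer share = 2/3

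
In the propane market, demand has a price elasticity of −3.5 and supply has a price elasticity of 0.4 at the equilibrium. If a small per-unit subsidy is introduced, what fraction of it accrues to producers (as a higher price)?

For a small subsidy around the equilibrium, the benefit split depends on the relative slopes, which at a point are proportional to the elasticities.
Buyer share = εs/(εs + |εd|) = 0.4/(0.4 + 3.5) = 4/39; seller share = |εd|/(εs + |εd|) = 35/39.
So producers capture 35/39 of the subsidy.

Producer share = 35/39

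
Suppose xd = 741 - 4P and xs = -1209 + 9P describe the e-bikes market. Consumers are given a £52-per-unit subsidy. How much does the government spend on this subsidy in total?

Government cost = £14820

Pre-subsidy: 741 - 4P = -1209 + 9P gives P* = 150, x* = 141.
With the rebate, buyers effectively pay Pb = Ps − 52, where Ps is the price sellers receive.
Demand in terms of Ps becomes xd = 741 − 4(Ps − 52) = 949 - 4Ps. Setting this equal to supply: 949 - 4Ps = -1209 + 9Ps, so Ps = 166.
Buyers pay Pb = 166 − 52 = 114; x' = -1209 + 9·166 = 285.
Government outlay = subsidy × quantity = 52 × 285 = 14820.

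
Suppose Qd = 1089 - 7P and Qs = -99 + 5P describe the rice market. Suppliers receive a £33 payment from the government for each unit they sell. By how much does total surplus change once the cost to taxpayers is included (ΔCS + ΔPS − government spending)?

Net change in total surplus = -£1588.125

Pre-subsidy: 1089 - 7P = -99 + 5P gives P* = 99, Q* = 396.
With the subsidy, sellers receive Ps = Pb + 33 for each unit, where Pb is the price buyers pay.
Supply in terms of Pb becomes Qs = -99 + 5(Pb + 33) = 66 + 5Pb. Setting this equal to demand: 1089 - 7Pb = 66 + 5Pb, so Pb = 85.25.
Sellers receive Ps = 85.25 + 33 = 118.25; Q' = 1089 − 7·85.25 = 492.25.
ΔCS = ½(396 + 492.25)(99 − 85.25) = 6106.71875; ΔPS = ½(396 + 492.25)(118.25 − 99) = 8549.40625.
Government spending = 33 × 492.25 = 16244.25.
Net change = 6106.71875 + 8549.40625 − 16244.25 = -1588.125. The loss equals the DWL triangle ½·33·96.25.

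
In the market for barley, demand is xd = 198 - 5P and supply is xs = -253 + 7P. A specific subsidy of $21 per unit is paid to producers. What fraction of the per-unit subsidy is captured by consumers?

Consumer share = 7/12

Pre-subsidy: 198 - 5P = -253 + 7P gives P* = 451/12, x* = 121/12.
With the subsidy, sellers receive Ps = Pb + 21 for each unit, where Pb is the price buyers pay.
Supply in terms of Pb becomes xs = -253 + 7(Pb + 21) = -106 + 7Pb. Setting this equal to demand: 198 - 5Pb = -106 + 7Pb, so Pb = 76/3.
Sellers receive Ps = 76/3 + 21 = 139/3; x' = 198 − 5·(76/3) = 214/3.
Buyers' price falls by P* − Pb = 451/12 − 76/3 = 12.25; sellers' price rises by Ps − P* = 139/3 − 451/12 = 8.75.
So consumers capture 12.25/21 = 7/12 of each unit of subsidy.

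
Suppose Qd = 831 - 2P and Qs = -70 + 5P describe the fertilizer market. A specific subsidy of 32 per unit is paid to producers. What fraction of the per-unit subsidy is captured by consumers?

Pre-subsidy: 831 - 2P = -70 + 5P gives P* = 901/7, Q* = 4015/7.
With the subsidy, sellers receive Ps = Pb + 32 for each unit, where Pb is the price buyers pay.
Supply in terms of Pb becomes Qs = -70 + 5(Pb + 32) = 90 + 5Pb. Setting this equal to demand: 831 - 2Pb = 90 + 5Pb, so Pb = 741/7.
Sellers receive Ps = 741/7 + 32 = 965/7; Q' = 831 − 2·(741/7) = 4335/7.
Buyers' price falls by P* − Pb = 901/7 − 741/7 = 160/7; sellers' price rises by Ps − P* = 965/7 − 901/7 = 64/7.
So consumers capture (160/7)/32 = 5/7 of each unit of subsidy.

Consumer share = 5/7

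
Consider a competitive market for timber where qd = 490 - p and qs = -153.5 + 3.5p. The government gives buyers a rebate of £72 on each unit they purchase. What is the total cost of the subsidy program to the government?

Pre-subsidy: 490 - p = -153.5 + 3.5p gives p* = 143, q* = 347.
With the rebate, buyers effectively pay pb = ps − 72, where ps is the price sellers receive.
Demand in terms of ps becomes qd = 490 − 1(ps − 72) = 562 - ps. Setting this equal to supply: 562 - ps = -153.5 + 3.5ps, so ps = 159.
Buyers pay pb = 159 − 72 = 87; q' = -153.5 + 3.5·159 = 403.
Government outlay = subsidy × quantity = 72 × 403 = 29016.

Government cost = £29016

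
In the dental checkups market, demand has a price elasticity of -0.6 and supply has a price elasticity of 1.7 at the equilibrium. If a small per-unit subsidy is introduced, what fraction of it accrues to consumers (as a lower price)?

Consumer share = 17/23

For a small subsidy around the equilibrium, the benefit split depends on the relative slopes, which at a point are proportional to the elasticities.
Buyer share = εs/(εs + |εd|) = 1.7/(1.7 + 0.6) = 17/23; seller share = |εd|/(εs + |εd|) = 6/23.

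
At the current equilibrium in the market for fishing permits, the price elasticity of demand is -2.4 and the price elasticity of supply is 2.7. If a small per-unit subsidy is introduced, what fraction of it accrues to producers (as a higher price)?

Producer share = 8/17

For a small subsidy around the equilibrium, the benefit split depends on the relative slopes, which at a point are proportional to the elasticities.
Buyer share = εs/(εs + |εd|) = 2.7/(2.7 + 2.4) = 9/17; seller share = |εd|/(εs + |εd|) = 8/17.
So producers capture 8/17 of the subsidy.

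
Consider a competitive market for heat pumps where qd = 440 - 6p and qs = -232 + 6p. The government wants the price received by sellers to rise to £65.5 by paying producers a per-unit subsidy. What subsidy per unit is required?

At a seller price of 65.5, quantity supplied is -232 + 6·65.5 = 161.
Buyers absorb 161 only when they pay pb with 440 − 6·pb = 161, i.e. pb = 46.5.
s = ps − pb = 65.5 − 46.5 = 19.

Required subsidy s = £19 per unit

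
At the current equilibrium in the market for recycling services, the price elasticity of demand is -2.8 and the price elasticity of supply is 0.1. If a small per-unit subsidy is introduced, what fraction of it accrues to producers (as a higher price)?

For a small subsidy around the equilibrium, the benefit split depends on the relative slopes, which at a point are proportional to the elasticities.
Buyer share = εs/(εs + |εd|) = 0.1/(0.1 + 2.8) = 1/29; seller share = |εd|/(εs + |εd|) = 28/29.
So producers capture 28/29 of the subsidy.

Producer share = 28/29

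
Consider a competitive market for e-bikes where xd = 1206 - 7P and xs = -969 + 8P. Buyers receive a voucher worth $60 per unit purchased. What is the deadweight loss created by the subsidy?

Pre-subsidy: 1206 - 7P = -969 + 8P gives P* = 145, x* = 191.
With the rebate, buyers effectively pay Pb = Ps − 60, where Ps is the price sellers receive.
Demand in terms of Ps becomes xd = 1206 − 7(Ps − 60) = 1626 - 7Ps. Setting this equal to supply: 1626 - 7Ps = -969 + 8Ps, so Ps = 173.
Buyers pay Pb = 173 − 60 = 113; x' = -969 + 8·173 = 415.
The subsidy expands output by 415 − 191 = 224 past the efficient level; on those units the gap between marginal cost and willingness to pay runs from 0 up to 60.
DWL = ½ × 60 × 224 = 6720.

Deadweight loss = $6720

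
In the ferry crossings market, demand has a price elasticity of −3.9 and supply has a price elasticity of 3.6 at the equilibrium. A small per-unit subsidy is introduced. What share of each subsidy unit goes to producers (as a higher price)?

Producer share = 0.52

For a small subsidy around the equilibrium, the benefit split depends on the relative slopes, which at a point are proportional to the elasticities.
Buyer share = εs/(εs + |εd|) = 3.6/(3.6 + 3.9) = 0.48; seller share = |εd|/(εs + |εd|) = 0.52.
So producers capture 0.52 of the subsidy.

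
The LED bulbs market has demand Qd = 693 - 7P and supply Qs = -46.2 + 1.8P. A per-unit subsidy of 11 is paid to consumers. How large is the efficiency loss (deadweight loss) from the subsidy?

Pre-subsidy: 693 - 7P = -46.2 + 1.8P gives P* = 84, Q* = 105.
With the rebate, buyers effectively pay Pb = Ps − 11, where Ps is the price sellers receive.
Demand in terms of Ps becomes Qd = 693 − 7(Ps − 11) = 770 - 7Ps. Setting this equal to supply: 770 - 7Ps = -46.2 + 1.8Ps, so Ps = 92.75.
Buyers pay Pb = 92.75 − 11 = 81.75; Q' = -46.2 + 1.8·92.75 = 120.75.
The subsidy expands output by 120.75 − 105 = 15.75 past the efficient level; on those units the gap between marginal cost and willingness to pay runs from 0 up to 11.
DWL = ½ × 11 × 15.75 = 86.625.

Deadweight loss = 86.625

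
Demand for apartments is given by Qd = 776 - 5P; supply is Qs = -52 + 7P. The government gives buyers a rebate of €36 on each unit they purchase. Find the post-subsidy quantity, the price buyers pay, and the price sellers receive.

Pre-subsidy: 776 - 5P = -52 + 7P gives P* = 69, Q* = 431.
With the rebate, buyers effectively pay Pb = Ps − 36, where Ps is the price sellers receive.
Demand in terms of Ps becomes Qd = 776 − 5(Ps − 36) = 956 - 5Ps. Setting this equal to supply: 956 - 5Ps = -52 + 7Ps, so Ps = 84.
Buyers pay Pb = 84 − 36 = 48; Q' = -52 + 7·84 = 536.

Q' = 536; buyers pay €48; sellers receive €84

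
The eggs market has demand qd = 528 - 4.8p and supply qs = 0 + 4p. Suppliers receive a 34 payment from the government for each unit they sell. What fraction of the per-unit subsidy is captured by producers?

Producer share = 6/11

Pre-subsidy: 528 - 4.8p = 0 + 4p gives p* = 60, q* = 240.
With the subsidy, sellers receive ps = pb + 34 for each unit, where pb is the price buyers pay.
Supply in terms of pb becomes qs = 0 + 4(pb + 34) = 136 + 4pb. Setting this equal to demand: 528 - 4.8pb = 136 + 4pb, so pb = 490/11.
Sellers receive ps = 490/11 + 34 = 864/11; q' = 528 − 4.8·(490/11) = 3456/11.
Buyers' price falls by p* − pb = 60 − 490/11 = 170/11; sellers' price rises by ps − p* = 864/11 − 60 = 204/11.
So producers capture (204/11)/34 = 6/11 of each unit of subsidy.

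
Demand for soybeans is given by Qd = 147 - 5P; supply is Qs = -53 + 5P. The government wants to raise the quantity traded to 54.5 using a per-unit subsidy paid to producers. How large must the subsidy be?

At Q = 54.5, invert demand for the buyer price: Pb = (147 − 54.5)/5 = 18.5; invert supply for the seller price: Ps = (54.5 − (-53))/5 = 21.5.
The subsidy must fill the gap: s = Ps − Pb = 21.5 − 18.5 = 3.

Required subsidy s = 3 per unit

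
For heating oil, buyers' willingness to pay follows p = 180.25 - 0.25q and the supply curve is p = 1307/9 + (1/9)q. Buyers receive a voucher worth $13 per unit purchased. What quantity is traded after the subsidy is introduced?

Pre-subsidy: 180.25 - 0.25q = 1307/9 + (1/9)q gives q* = 97 and p* = 156.
With the rebate, buyers effectively pay pb = ps − 13, where ps is the price sellers receive.
On the curves, pb = 180.25 - 0.25q and ps = 1307/9 + (1/9)q; the wedge ps − pb = 13 gives 1307/9 + (1/9)q − (180.25 - 0.25q) = 13, so q' = 133.
Then pb = 180.25 − 0.25·133 = 147 and ps = 1307/9 + (1/9)·133 = 160.

q' = 133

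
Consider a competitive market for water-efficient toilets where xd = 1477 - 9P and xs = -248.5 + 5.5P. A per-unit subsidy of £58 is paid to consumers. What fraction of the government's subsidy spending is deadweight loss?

Pre-subsidy: 1477 - 9P = -248.5 + 5.5P gives P* = 119, x* = 406.
With the rebate, buyers effectively pay Pb = Ps − 58, where Ps is the price sellers receive.
Demand in terms of Ps becomes xd = 1477 − 9(Ps − 58) = 1999 - 9Ps. Setting this equal to supply: 1999 - 9Ps = -248.5 + 5.5Ps, so Ps = 155.
Buyers pay Pb = 155 − 58 = 97; x' = -248.5 + 5.5·155 = 604.
ΔCS = ½(406 + 604)(119 − 97) = 11110; ΔPS = ½(406 + 604)(155 − 119) = 18180.
Government spending = 58 × 604 = 35032.
DWL = ½ × 58 × (604 − 406) = 5742; fraction = 5742 / 35032 = 99/604.

DWL / government spending = 99/604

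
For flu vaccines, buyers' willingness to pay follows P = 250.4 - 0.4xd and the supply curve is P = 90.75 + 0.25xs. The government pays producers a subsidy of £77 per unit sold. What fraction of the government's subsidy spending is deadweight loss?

DWL / government spending = 770/4733

Pre-subsidy: 250.4 - 0.4x = 90.75 + 0.25x gives x* = 3193/13 and P* = 1978/13.
With the subsidy, sellers receive Ps = Pb + 77 for each unit, where Pb is the price buyers pay.
On the curves, Pb = 250.4 - 0.4x and Ps = 90.75 + 0.25x; the wedge Ps − Pb = 77 gives 90.75 + 0.25x − (250.4 - 0.4x) = 77, so x' = 4733/13.
Then Pb = 250.4 − 0.4·(4733/13) = 1362/13 and Ps = 90.75 + 0.25·(4733/13) = 2363/13.
ΔCS = ½(3193/13 + 4733/13)(1978/13 − 1362/13) = 2441208/169; ΔPS = ½(3193/13 + 4733/13)(2363/13 − 1978/13) = 1525755/169.
Government spending = 77 × 4733/13 = 364441/13.
DWL = ½ × 77 × (4733/13 − 3193/13) = 59290/13; fraction = (59290/13) / (364441/13) = 770/4733.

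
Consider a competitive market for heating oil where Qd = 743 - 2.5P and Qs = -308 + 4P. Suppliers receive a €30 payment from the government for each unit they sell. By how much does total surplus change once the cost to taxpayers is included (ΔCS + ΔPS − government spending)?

Pre-subsidy: 743 - 2.5P = -308 + 4P gives P* = 2102/13, Q* = 4404/13.
With the subsidy, sellers receive Ps = Pb + 30 for each unit, where Pb is the price buyers pay.
Supply in terms of Pb becomes Qs = -308 + 4(Pb + 30) = -188 + 4Pb. Setting this equal to demand: 743 - 2.5Pb = -188 + 4Pb, so Pb = 1862/13.
Sellers receive Ps = 1862/13 + 30 = 2252/13; Q' = 743 − 2.5·(1862/13) = 5004/13.
ΔCS = ½(4404/13 + 5004/13)(2102/13 − 1862/13) = 1128960/169; ΔPS = ½(4404/13 + 5004/13)(2252/13 − 2102/13) = 705600/169.
Government spending = 30 × 5004/13 = 150120/13.
Net change = 1128960/169 + 705600/169 − 150120/13 = -9000/13. The loss equals the DWL triangle ½·30·600/13.

Net change in total surplus = -9000/13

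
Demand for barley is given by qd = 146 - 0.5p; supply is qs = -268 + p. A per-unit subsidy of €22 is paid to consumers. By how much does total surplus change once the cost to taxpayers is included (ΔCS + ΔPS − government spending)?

Net change in total surplus = -242/3

Pre-subsidy: 146 - 0.5p = -268 + p gives p* = 276, q* = 8.
With the rebate, buyers effectively pay pb = ps − 22, where ps is the price sellers receive.
Demand in terms of ps becomes qd = 146 − 0.5(ps − 22) = 157 - 0.5ps. Setting this equal to supply: 157 - 0.5ps = -268 + ps, so ps = 850/3.
Buyers pay pb = 850/3 − 22 = 784/3; q' = -268 + 1·(850/3) = 46/3.
ΔCS = ½(8 + 46/3)(276 − 784/3) = 1540/9; ΔPS = ½(8 + 46/3)(850/3 − 276) = 770/9.
Government spending = 22 × 46/3 = 1012/3.
Net change = 1540/9 + 770/9 − 1012/3 = -242/3. The loss equals the DWL triangle ½·22·22/3.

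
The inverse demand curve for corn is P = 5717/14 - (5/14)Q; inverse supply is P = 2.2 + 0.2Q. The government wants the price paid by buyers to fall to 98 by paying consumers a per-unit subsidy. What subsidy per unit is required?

At a buyer price of 98, quantity demanded is 1143.4 − 2.8·98 = 869.
Sellers supply 869 only when they receive Ps = 2.2 + 0.2·869 = 176.
s = Ps − Pb = 176 − 98 = 78.

Required subsidy s = 78 per unit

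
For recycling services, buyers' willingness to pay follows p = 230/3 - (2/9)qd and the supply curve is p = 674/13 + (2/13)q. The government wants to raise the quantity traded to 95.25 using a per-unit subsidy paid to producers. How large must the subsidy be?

Required subsidy s = 11 per unit

At q = 95.25, from the demand curve buyers pay pb = 230/3 − (2/9)·95.25 = 55.5; from the supply curve sellers need ps = 674/13 + (2/13)·95.25 = 66.5.
The subsidy must fill the gap: s = ps − pb = 66.5 − 55.5 = 11.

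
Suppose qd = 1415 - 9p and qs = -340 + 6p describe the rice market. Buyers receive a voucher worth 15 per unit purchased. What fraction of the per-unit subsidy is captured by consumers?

Consumer share = 0.4

Pre-subsidy: 1415 - 9p = -340 + 6p gives p* = 117, q* = 362.
With the rebate, buyers effectively pay pb = ps − 15, where ps is the price sellers receive.
Demand in terms of ps becomes qd = 1415 − 9(ps − 15) = 1550 - 9ps. Setting this equal to supply: 1550 - 9ps = -340 + 6ps, so ps = 126.
Buyers pay pb = 126 − 15 = 111; q' = -340 + 6·126 = 416.
Buyers' price falls by p* − pb = 117 − 111 = 6; sellers' price rises by ps − p* = 126 − 117 = 9.
So consumers capture 6/15 = 0.4 of each unit of subsidy.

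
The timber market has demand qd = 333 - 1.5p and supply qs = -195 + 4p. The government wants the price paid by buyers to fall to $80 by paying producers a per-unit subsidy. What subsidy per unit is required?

Required subsidy s = $22 per unit

At a buyer price of 80, quantity demanded is 333 − 1.5·80 = 213.
Sellers supply 213 only when they receive ps with -195 + 4·ps = 213, i.e. ps = 102.
s = ps − pb = 102 − 80 = 22.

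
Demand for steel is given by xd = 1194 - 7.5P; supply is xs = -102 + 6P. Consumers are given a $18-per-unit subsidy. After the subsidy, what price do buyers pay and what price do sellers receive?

Pre-subsidy: 1194 - 7.5P = -102 + 6P gives P* = 96, x* = 474.
With the rebate, buyers effectively pay Pb = Ps − 18, where Ps is the price sellers receive.
Demand in terms of Ps becomes xd = 1194 − 7.5(Ps − 18) = 1329 - 7.5Ps. Setting this equal to supply: 1329 - 7.5Ps = -102 + 6Ps, so Ps = 106.
Buyers pay Pb = 106 − 18 = 88; x' = -102 + 6·106 = 534.

Buyers pay $88; sellers receive $106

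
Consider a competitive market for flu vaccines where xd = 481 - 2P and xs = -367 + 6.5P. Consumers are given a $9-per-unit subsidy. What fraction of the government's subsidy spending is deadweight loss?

Pre-subsidy: 481 - 2P = -367 + 6.5P gives P* = 1696/17, x* = 4785/17.
With the rebate, buyers effectively pay Pb = Ps − 9, where Ps is the price sellers receive.
Demand in terms of Ps becomes xd = 481 − 2(Ps − 9) = 499 - 2Ps. Setting this equal to supply: 499 - 2Ps = -367 + 6.5Ps, so Ps = 1732/17.
Buyers pay Pb = 1732/17 − 9 = 1579/17; x' = -367 + 6.5·(1732/17) = 5019/17.
ΔCS = ½(4785/17 + 5019/17)(1696/17 − 1579/17) = 573534/289; ΔPS = ½(4785/17 + 5019/17)(1732/17 − 1696/17) = 176472/289.
Government spending = 9 × 5019/17 = 45171/17.
DWL = ½ × 9 × (5019/17 − 4785/17) = 1053/17; fraction = (1053/17) / (45171/17) = 39/1673.

DWL / government spending = 39/1673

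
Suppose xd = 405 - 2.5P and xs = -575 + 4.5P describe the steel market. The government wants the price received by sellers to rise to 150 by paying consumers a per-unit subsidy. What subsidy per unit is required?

At a seller price of 150, quantity supplied is -575 + 4.5·150 = 100.
Buyers absorb 100 only when they pay Pb with 405 − 2.5·Pb = 100, i.e. Pb = 122.
s = Ps − Pb = 150 − 122 = 28.

Required subsidy s = 28 per unit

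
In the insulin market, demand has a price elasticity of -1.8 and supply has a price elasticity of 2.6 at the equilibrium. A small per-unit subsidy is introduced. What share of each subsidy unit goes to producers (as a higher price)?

Producer share = 9/22

For a small subsidy around the equilibrium, the benefit split depends on the relative slopes, which at a point are proportional to the elasticities.
Buyer share = εs/(εs + |εd|) = 2.6/(2.6 + 1.8) = 13/22; seller share = |εd|/(εs + |εd|) = 9/22.
So producers capture 9/22 of the subsidy.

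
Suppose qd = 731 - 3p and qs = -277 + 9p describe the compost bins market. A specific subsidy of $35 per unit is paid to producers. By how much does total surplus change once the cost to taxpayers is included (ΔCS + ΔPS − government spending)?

Pre-subsidy: 731 - 3p = -277 + 9p gives p* = 84, q* = 479.
With the subsidy, sellers receive ps = pb + 35 for each unit, where pb is the price buyers pay.
Supply in terms of pb becomes qs = -277 + 9(pb + 35) = 38 + 9pb. Setting this equal to demand: 731 - 3pb = 38 + 9pb, so pb = 57.75.
Sellers receive ps = 57.75 + 35 = 92.75; q' = 731 − 3·57.75 = 557.75.
ΔCS = ½(479 + 557.75)(84 − 57.75) = 13607.34375; ΔPS = ½(479 + 557.75)(92.75 − 84) = 4535.78125.
Government spending = 35 × 557.75 = 19521.25.
Net change = 13607.34375 + 4535.78125 − 19521.25 = -1378.125. The loss equals the DWL triangle ½·35·78.75.

Net change in total surplus = -$1378.125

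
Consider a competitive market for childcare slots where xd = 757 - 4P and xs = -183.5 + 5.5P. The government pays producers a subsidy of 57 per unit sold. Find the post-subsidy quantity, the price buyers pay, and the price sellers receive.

x' = 493; buyers pay 66; sellers receive 123

Pre-subsidy: 757 - 4P = -183.5 + 5.5P gives P* = 99, x* = 361.
With the subsidy, sellers receive Ps = Pb + 57 for each unit, where Pb is the price buyers pay.
Supply in terms of Pb becomes xs = -183.5 + 5.5(Pb + 57) = 130 + 5.5Pb. Setting this equal to demand: 757 - 4Pb = 130 + 5.5Pb, so Pb = 66.
Sellers receive Ps = 66 + 57 = 123; x' = 757 − 4·66 = 493.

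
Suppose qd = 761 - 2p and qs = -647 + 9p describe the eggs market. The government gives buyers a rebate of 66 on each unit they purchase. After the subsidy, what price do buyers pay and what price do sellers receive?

Pre-subsidy: 761 - 2p = -647 + 9p gives p* = 128, q* = 505.
With the rebate, buyers effectively pay pb = ps − 66, where ps is the price sellers receive.
Demand in terms of ps becomes qd = 761 − 2(ps − 66) = 893 - 2ps. Setting this equal to supply: 893 - 2ps = -647 + 9ps, so ps = 140.
Buyers pay pb = 140 − 66 = 74; q' = -647 + 9·140 = 613.

Buyers pay 74; sellers receive 140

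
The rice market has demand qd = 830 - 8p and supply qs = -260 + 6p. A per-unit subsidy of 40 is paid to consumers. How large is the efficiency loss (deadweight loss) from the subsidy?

Deadweight loss = 19200/7

Pre-subsidy: 830 - 8p = -260 + 6p gives p* = 545/7, q* = 1450/7.
With the rebate, buyers effectively pay pb = ps − 40, where ps is the price sellers receive.
Demand in terms of ps becomes qd = 830 − 8(ps − 40) = 1150 - 8ps. Setting this equal to supply: 1150 - 8ps = -260 + 6ps, so ps = 705/7.
Buyers pay pb = 705/7 − 40 = 425/7; q' = -260 + 6·(705/7) = 2410/7.
The subsidy expands output by 2410/7 − 1450/7 = 960/7 past the efficient level; on those units the gap between marginal cost and willingness to pay runs from 0 up to 40.
DWL = ½ × 40 × 960/7 = 19200/7.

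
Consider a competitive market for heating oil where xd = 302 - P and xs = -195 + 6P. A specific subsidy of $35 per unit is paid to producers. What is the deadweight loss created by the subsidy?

Pre-subsidy: 302 - P = -195 + 6P gives P* = 71, x* = 231.
With the subsidy, sellers receive Ps = Pb + 35 for each unit, where Pb is the price buyers pay.
Supply in terms of Pb becomes xs = -195 + 6(Pb + 35) = 15 + 6Pb. Setting this equal to demand: 302 - Pb = 15 + 6Pb, so Pb = 41.
Sellers receive Ps = 41 + 35 = 76; x' = 302 − 1·41 = 261.
The subsidy expands output by 261 − 231 = 30 past the efficient level; on those units the gap between marginal cost and willingness to pay runs from 0 up to 35.
DWL = ½ × 35 × 30 = 525.

Deadweight loss = $525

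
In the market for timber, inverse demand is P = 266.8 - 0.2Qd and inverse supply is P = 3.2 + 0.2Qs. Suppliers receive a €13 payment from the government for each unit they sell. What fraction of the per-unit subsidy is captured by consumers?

Consumer share = 0.5

Pre-subsidy: 266.8 - 0.2Q = 3.2 + 0.2Q gives Q* = 659 and P* = 135.
With the subsidy, sellers receive Ps = Pb + 13 for each unit, where Pb is the price buyers pay.
On the curves, Pb = 266.8 - 0.2Q and Ps = 3.2 + 0.2Q; the wedge Ps − Pb = 13 gives 3.2 + 0.2Q − (266.8 - 0.2Q) = 13, so Q' = 691.5.
Then Pb = 266.8 − 0.2·691.5 = 128.5 and Ps = 3.2 + 0.2·691.5 = 141.5.
Buyers' price falls by P* − Pb = 135 − 128.5 = 6.5; sellers' price rises by Ps − P* = 141.5 − 135 = 6.5.
So consumers capture 6.5/13 = 0.5 of each unit of subsidy.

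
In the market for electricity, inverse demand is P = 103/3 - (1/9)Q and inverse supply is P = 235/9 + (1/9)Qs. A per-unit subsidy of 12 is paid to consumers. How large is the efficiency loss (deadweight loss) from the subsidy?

Pre-subsidy: 103/3 - (1/9)Q = 235/9 + (1/9)Q gives Q* = 37 and P* = 272/9.
With the rebate, buyers effectively pay Pb = Ps − 12, where Ps is the price sellers receive.
On the curves, Pb = 103/3 - (1/9)Q and Ps = 235/9 + (1/9)Q; the wedge Ps − Pb = 12 gives 235/9 + (1/9)Q − (103/3 - (1/9)Q) = 12, so Q' = 91.
Then Pb = 103/3 − (1/9)·91 = 218/9 and Ps = 235/9 + (1/9)·91 = 326/9.
The subsidy expands output by 91 − 37 = 54 past the efficient level; on those units the gap between marginal cost and willingness to pay runs from 0 up to 12.
DWL = ½ × 12 × 54 = 324.

Deadweight loss = 324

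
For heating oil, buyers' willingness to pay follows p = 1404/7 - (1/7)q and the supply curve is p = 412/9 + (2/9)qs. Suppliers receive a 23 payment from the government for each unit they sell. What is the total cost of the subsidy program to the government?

Government cost = 11201

Pre-subsidy: 1404/7 - (1/7)q = 412/9 + (2/9)q gives q* = 424 and p* = 140.
With the subsidy, sellers receive ps = pb + 23 for each unit, where pb is the price buyers pay.
On the curves, pb = 1404/7 - (1/7)q and ps = 412/9 + (2/9)q; the wedge ps − pb = 23 gives 412/9 + (2/9)q − (1404/7 - (1/7)q) = 23, so q' = 487.
Then pb = 1404/7 − (1/7)·487 = 131 and ps = 412/9 + (2/9)·487 = 154.
Government outlay = subsidy × quantity = 23 × 487 = 11201.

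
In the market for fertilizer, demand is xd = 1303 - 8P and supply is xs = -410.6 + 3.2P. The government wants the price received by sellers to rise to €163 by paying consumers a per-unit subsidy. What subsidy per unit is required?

At a seller price of 163, quantity supplied is -410.6 + 3.2·163 = 111.
Buyers absorb 111 only when they pay Pb with 1303 − 8·Pb = 111, i.e. Pb = 149.
s = Ps − Pb = 163 − 149 = 14.

Required subsidy s = €14 per unit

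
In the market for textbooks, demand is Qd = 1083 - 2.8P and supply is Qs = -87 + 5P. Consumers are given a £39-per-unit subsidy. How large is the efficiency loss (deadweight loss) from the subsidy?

Pre-subsidy: 1083 - 2.8P = -87 + 5P gives P* = 150, Q* = 663.
With the rebate, buyers effectively pay Pb = Ps − 39, where Ps is the price sellers receive.
Demand in terms of Ps becomes Qd = 1083 − 2.8(Ps − 39) = 1192.2 - 2.8Ps. Setting this equal to supply: 1192.2 - 2.8Ps = -87 + 5Ps, so Ps = 164.
Buyers pay Pb = 164 − 39 = 125; Q' = -87 + 5·164 = 733.
The subsidy expands output by 733 − 663 = 70 past the efficient level; on those units the gap between marginal cost and willingness to pay runs from 0 up to 39.
DWL = ½ × 39 × 70 = 1365.

Deadweight loss = £1365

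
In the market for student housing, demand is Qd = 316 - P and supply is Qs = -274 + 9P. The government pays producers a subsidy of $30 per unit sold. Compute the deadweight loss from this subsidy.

Pre-subsidy: 316 - P = -274 + 9P gives P* = 59, Q* = 257.
With the subsidy, sellers receive Ps = Pb + 30 for each unit, where Pb is the price buyers pay.
Supply in terms of Pb becomes Qs = -274 + 9(Pb + 30) = -4 + 9Pb. Setting this equal to demand: 316 - Pb = -4 + 9Pb, so Pb = 32.
Sellers receive Ps = 32 + 30 = 62; Q' = 316 − 1·32 = 284.
The subsidy expands output by 284 − 257 = 27 past the efficient level; on those units the gap between marginal cost and willingness to pay runs from 0 up to 30.
DWL = ½ × 30 × 27 = 405.

Deadweight loss = $405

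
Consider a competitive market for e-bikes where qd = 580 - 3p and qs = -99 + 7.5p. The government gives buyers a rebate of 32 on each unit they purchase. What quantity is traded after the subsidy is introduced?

q' = 3182/7

Pre-subsidy: 580 - 3p = -99 + 7.5p gives p* = 194/3, q* = 386.
With the rebate, buyers effectively pay pb = ps − 32, where ps is the price sellers receive.
Demand in terms of ps becomes qd = 580 − 3(ps − 32) = 676 - 3ps. Setting this equal to supply: 676 - 3ps = -99 + 7.5ps, so ps = 1550/21.
Buyers pay pb = 1550/21 − 32 = 878/21; q' = -99 + 7.5·(1550/21) = 3182/7.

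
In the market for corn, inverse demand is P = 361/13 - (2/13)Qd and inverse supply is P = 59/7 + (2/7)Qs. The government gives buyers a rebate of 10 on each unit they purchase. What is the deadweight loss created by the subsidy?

Deadweight loss = 113.75

Pre-subsidy: 361/13 - (2/13)Q = 59/7 + (2/7)Q gives Q* = 44 and P* = 21.
With the rebate, buyers effectively pay Pb = Ps − 10, where Ps is the price sellers receive.
On the curves, Pb = 361/13 - (2/13)Q and Ps = 59/7 + (2/7)Q; the wedge Ps − Pb = 10 gives 59/7 + (2/7)Q − (361/13 - (2/13)Q) = 10, so Q' = 66.75.
Then Pb = 361/13 − (2/13)·66.75 = 17.5 and Ps = 59/7 + (2/7)·66.75 = 27.5.
The subsidy expands output by 66.75 − 44 = 22.75 past the efficient level; on those units the gap between marginal cost and willingness to pay runs from 0 up to 10.
DWL = ½ × 10 × 22.75 = 113.75.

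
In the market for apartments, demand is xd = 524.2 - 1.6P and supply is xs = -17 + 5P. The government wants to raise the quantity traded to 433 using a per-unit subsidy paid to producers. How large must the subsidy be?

Required subsidy s = 33 per unit

At x = 433, invert demand for the buyer price: Pb = (524.2 − 433)/1.6 = 57; invert supply for the seller price: Ps = (433 − (-17))/5 = 90.
The subsidy must fill the gap: s = Ps − Pb = 90 − 57 = 33.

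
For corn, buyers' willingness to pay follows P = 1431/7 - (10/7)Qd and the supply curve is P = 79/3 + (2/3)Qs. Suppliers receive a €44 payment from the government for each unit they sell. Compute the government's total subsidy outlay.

Pre-subsidy: 1431/7 - (10/7)Q = 79/3 + (2/3)Q gives Q* = 85 and P* = 83.
With the subsidy, sellers receive Ps = Pb + 44 for each unit, where Pb is the price buyers pay.
On the curves, Pb = 1431/7 - (10/7)Q and Ps = 79/3 + (2/3)Q; the wedge Ps − Pb = 44 gives 79/3 + (2/3)Q − (1431/7 - (10/7)Q) = 44, so Q' = 106.
Then Pb = 1431/7 − (10/7)·106 = 53 and Ps = 79/3 + (2/3)·106 = 97.
Government outlay = subsidy × quantity = 44 × 106 = 4664.

Government cost = €4664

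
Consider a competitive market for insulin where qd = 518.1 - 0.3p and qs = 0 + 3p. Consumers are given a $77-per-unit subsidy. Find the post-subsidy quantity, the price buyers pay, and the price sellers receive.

q' = 492; buyers pay $87; sellers receive $164

Pre-subsidy: 518.1 - 0.3p = 0 + 3p gives p* = 157, q* = 471.
With the rebate, buyers effectively pay pb = ps − 77, where ps is the price sellers receive.
Demand in terms of ps becomes qd = 518.1 − 0.3(ps − 77) = 541.2 - 0.3ps. Setting this equal to supply: 541.2 - 0.3ps = 0 + 3ps, so ps = 164.
Buyers pay pb = 164 − 77 = 87; q' = 0 + 3·164 = 492.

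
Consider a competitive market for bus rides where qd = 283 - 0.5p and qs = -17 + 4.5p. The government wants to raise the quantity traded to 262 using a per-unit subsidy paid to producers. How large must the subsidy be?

At q = 262, invert demand for the buyer price: pb = (283 − 262)/0.5 = 42; invert supply for the seller price: ps = (262 − (-17))/4.5 = 62.
The subsidy must fill the gap: s = ps − pb = 62 − 42 = 20.

Required subsidy s = 20 per unit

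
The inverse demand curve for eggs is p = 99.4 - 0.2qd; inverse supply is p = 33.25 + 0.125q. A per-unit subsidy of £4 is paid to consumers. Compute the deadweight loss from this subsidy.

Pre-subsidy: 99.4 - 0.2q = 33.25 + 0.125q gives q* = 2646/13 and p* = 763/13.
With the rebate, buyers effectively pay pb = ps − 4, where ps is the price sellers receive.
On the curves, pb = 99.4 - 0.2q and ps = 33.25 + 0.125q; the wedge ps − pb = 4 gives 33.25 + 0.125q − (99.4 - 0.2q) = 4, so q' = 2806/13.
Then pb = 99.4 − 0.2·(2806/13) = 731/13 and ps = 33.25 + 0.125·(2806/13) = 783/13.
The subsidy expands output by 2806/13 − 2646/13 = 160/13 past the efficient level; on those units the gap between marginal cost and willingness to pay runs from 0 up to 4.
DWL = ½ × 4 × 160/13 = 320/13.

Deadweight loss = 320/13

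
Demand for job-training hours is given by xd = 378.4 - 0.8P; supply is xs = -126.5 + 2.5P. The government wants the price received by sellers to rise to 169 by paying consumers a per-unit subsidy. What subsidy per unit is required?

Required subsidy s = 66 per unit

At a seller price of 169, quantity supplied is -126.5 + 2.5·169 = 296.
Buyers absorb 296 only when they pay Pb with 378.4 − 0.8·Pb = 296, i.e. Pb = 103.
s = Ps − Pb = 169 − 103 = 66.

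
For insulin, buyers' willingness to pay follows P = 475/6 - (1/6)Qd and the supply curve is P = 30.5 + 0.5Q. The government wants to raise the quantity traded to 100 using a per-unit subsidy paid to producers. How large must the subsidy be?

At Q = 100, from the demand curve buyers pay Pb = 475/6 − (1/6)·100 = 62.5; from the supply curve sellers need Ps = 30.5 + 0.5·100 = 80.5.
The subsidy must fill the gap: s = Ps − Pb = 80.5 − 62.5 = 18.

Required subsidy s = 18 per unit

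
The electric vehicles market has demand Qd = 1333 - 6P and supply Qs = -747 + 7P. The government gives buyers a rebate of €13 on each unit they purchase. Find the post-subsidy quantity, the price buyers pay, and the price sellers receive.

Q' = 415; buyers pay €153; sellers receive €166

Pre-subsidy: 1333 - 6P = -747 + 7P gives P* = 160, Q* = 373.
With the rebate, buyers effectively pay Pb = Ps − 13, where Ps is the price sellers receive.
Demand in terms of Ps becomes Qd = 1333 − 6(Ps − 13) = 1411 - 6Ps. Setting this equal to supply: 1411 - 6Ps = -747 + 7Ps, so Ps = 166.
Buyers pay Pb = 166 − 13 = 153; Q' = -747 + 7·166 = 415.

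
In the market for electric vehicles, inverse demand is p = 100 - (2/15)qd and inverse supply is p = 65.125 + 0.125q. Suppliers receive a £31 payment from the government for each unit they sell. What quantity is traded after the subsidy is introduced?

Pre-subsidy: 100 - (2/15)q = 65.125 + 0.125q gives q* = 135 and p* = 82.
With the subsidy, sellers receive ps = pb + 31 for each unit, where pb is the price buyers pay.
On the curves, pb = 100 - (2/15)q and ps = 65.125 + 0.125q; the wedge ps − pb = 31 gives 65.125 + 0.125q − (100 - (2/15)q) = 31, so q' = 255.
Then pb = 100 − (2/15)·255 = 66 and ps = 65.125 + 0.125·255 = 97.

q' = 255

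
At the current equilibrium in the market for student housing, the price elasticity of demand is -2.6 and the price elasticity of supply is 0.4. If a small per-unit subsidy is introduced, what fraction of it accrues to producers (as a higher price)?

Producer share = 13/15

For a small subsidy around the equilibrium, the benefit split depends on the relative slopes, which at a point are proportional to the elasticities.
Buyer share = εs/(εs + |εd|) = 0.4/(0.4 + 2.6) = 2/15; seller share = |εd|/(εs + |εd|) = 13/15.
So producers capture 13/15 of the subsidy.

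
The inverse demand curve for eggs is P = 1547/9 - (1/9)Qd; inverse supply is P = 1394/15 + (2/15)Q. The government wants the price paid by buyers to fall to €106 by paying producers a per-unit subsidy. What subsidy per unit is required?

Required subsidy s = €66 per unit

At a buyer price of 106, quantity demanded is 1547 − 9·106 = 593.
Sellers supply 593 only when they receive Ps = 1394/15 + (2/15)·593 = 172.
s = Ps − Pb = 172 − 106 = 66.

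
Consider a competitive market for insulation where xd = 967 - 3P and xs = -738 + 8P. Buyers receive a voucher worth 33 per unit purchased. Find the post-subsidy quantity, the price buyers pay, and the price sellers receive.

Pre-subsidy: 967 - 3P = -738 + 8P gives P* = 155, x* = 502.
With the rebate, buyers effectively pay Pb = Ps − 33, where Ps is the price sellers receive.
Demand in terms of Ps becomes xd = 967 − 3(Ps − 33) = 1066 - 3Ps. Setting this equal to supply: 1066 - 3Ps = -738 + 8Ps, so Ps = 164.
Buyers pay Pb = 164 − 33 = 131; x' = -738 + 8·164 = 574.

x' = 574; buyers pay 131; sellers receive 164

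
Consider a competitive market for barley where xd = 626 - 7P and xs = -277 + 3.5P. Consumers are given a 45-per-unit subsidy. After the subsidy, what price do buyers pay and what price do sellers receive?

Buyers pay 71; sellers receive 116

Pre-subsidy: 626 - 7P = -277 + 3.5P gives P* = 86, x* = 24.
With the rebate, buyers effectively pay Pb = Ps − 45, where Ps is the price sellers receive.
Demand in terms of Ps becomes xd = 626 − 7(Ps − 45) = 941 - 7Ps. Setting this equal to supply: 941 - 7Ps = -277 + 3.5Ps, so Ps = 116.
Buyers pay Pb = 116 − 45 = 71; x' = -277 + 3.5·116 = 129.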